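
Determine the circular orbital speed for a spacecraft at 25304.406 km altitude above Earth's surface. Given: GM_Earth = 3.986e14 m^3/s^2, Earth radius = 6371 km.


r = R_E + alt = 6371.0 + 25304.406 = 31675.4060 km = 3.1675406e+07 m
v = sqrt(mu/r) = sqrt(3.986e14 / 3.1675406e+07) = 3547.3787 m/s = 3.5474 km/s

3.5474 km/s


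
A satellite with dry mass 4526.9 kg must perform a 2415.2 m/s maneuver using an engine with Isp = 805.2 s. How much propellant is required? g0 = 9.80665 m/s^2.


ve = Isp * g0 = 805.2 * 9.80665 = 7896.314580 m/s
mass ratio = exp(dv/ve) = exp(2415.2/7896.314580) = 1.35779792
m_prop = m_dry * (mr - 1) = 4526.9 * (1.35779792 - 1)
m_prop = 1619.7154 kg

1619.7154 kg


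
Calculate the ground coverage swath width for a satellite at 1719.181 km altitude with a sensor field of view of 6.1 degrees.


FOV = 6.1 deg = 0.1064651 rad
swath = 2 * alt * tan(FOV/2) = 2 * 1719.181 * tan(0.05323254)
swath = 2 * 1719.181 * 0.05328288
swath = 183.2058 km

183.2058 km


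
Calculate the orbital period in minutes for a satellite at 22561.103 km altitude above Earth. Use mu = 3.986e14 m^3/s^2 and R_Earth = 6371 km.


r = 28932.1030 km = 2.8932103e+07 m
T = 2*pi*sqrt(r^3/mu) = 2*pi*sqrt(2.4218097e+22 / 3.986e14)
T = 48975.7646 s = 816.2627 min

816.2627 minutes


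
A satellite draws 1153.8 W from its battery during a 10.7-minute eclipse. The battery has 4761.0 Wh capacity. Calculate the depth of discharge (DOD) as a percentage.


E_used = P * t / 60 = 1153.8 * 10.7 / 60 = 205.7610 Wh
DOD = E_used / E_total * 100 = 205.7610 / 4761.0 * 100
DOD = 4.3218 %

4.3218 %


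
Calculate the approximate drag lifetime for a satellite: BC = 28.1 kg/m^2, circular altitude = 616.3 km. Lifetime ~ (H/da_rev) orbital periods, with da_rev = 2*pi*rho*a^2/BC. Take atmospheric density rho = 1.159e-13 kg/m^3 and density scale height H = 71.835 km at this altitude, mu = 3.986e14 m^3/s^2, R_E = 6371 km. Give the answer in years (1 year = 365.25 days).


a = R_E + alt = 6987.3000 km = 6.9873e+06 m
da_rev = 2*pi*rho*a^2/BC = 2*pi*1.159e-13*(6.9873e+06)^2/28.1 = 1.265248 m per revolution
N = H/da_rev = 71835.0000 m / 1.265248 m = 56775.4168 revolutions
P = 2*pi*sqrt(a^3/mu) = 5812.6652 s
lifetime = N*P = 56775.4168 * 5812.6652 = 3.3001649e+08 s = 3819.6353 days
years = 3819.6353 / 365.25 = 10.4576 years

10.4576 years


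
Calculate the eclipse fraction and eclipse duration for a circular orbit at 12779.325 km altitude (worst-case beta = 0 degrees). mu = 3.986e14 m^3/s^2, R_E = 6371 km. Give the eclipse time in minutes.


r = 19150.3250 km
T = 439.5661 min
Eclipse fraction = arcsin(R_E/r)/pi = arcsin(6371.0000/19150.3250)/pi
= arcsin(0.3326836)/pi = 0.1079541
Eclipse duration = 0.1079541 * 439.5661 = 47.4530 min

47.4530 minutes


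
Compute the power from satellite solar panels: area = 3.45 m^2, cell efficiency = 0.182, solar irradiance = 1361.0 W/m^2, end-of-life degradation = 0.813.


P = area * eta * S * degradation
P = 3.45 * 0.182 * 1361.0 * 0.813
P = 694.7670 W

694.7670 W


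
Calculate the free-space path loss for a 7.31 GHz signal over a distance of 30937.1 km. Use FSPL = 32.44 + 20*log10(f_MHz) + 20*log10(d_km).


f = 7.31 GHz = 7310.0000 MHz
d = 30937.1 km
FSPL = 32.44 + 20*log10(7310.0000) + 20*log10(30937.1)
FSPL = 32.44 + 77.2783 + 89.8096
FSPL = 199.5279 dB

199.5279 dB


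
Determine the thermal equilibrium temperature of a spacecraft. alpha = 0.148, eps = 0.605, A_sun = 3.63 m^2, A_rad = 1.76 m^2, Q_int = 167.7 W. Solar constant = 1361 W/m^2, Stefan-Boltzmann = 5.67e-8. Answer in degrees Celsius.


Numerator = alpha*S*A_sun + Q_int = 0.148*1361*3.63 + 167.7 = 898.8836 W
Denominator = eps*sigma*A_rad = 0.605*5.67e-8*1.76 = 6.037416e-08 W/K^4
T^4 = 1.4888549e+10 K^4
T = 349.3117 K = 76.1617 C

76.1617 degrees Celsius


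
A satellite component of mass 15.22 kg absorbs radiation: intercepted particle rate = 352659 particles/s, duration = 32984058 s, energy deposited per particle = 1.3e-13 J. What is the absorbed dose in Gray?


Total energy deposited = rate * time * E_per
  = 352659 * 32984058 * 1.3e-13 = 1.5122 J
Dose = E_total / mass = 1.5122 / 15.22
Dose = 0.09935455 Gy

0.0994 Gy


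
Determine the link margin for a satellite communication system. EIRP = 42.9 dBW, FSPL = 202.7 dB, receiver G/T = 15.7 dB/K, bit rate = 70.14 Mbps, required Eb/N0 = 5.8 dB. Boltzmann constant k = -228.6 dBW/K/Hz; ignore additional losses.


C/N0 = EIRP - FSPL + G/T - k = 42.9 - 202.7 + 15.7 - (-228.6)
C/N0 = 84.5000 dB-Hz
R_b = 70.14 Mbps = 7.014e+07 bps -> 10*log10(R_b) = 78.4597 dB-Hz
Eb/N0 = C/N0 - 10*log10(R_b) = 84.5000 - 78.4597 = 6.0403 dB
Margin = Eb/N0 - Eb/N0_req = 6.0403 - 5.8 = 0.2403424 dB (link closes)

0.2403 dB


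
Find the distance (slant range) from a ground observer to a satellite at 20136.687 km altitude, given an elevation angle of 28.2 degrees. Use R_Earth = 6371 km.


h = 20136.687 km, el = 28.2 deg
d = -R_E*sin(el) + sqrt((R_E*sin(el))^2 + 2*R_E*h + h^2)
d = -6371.0000*sin(0.4921828) + sqrt((6371.0000*0.4725508)^2 + 2*6371.0000*20136.687 + 20136.687^2)
d = 22895.5881 km

22895.5881 km


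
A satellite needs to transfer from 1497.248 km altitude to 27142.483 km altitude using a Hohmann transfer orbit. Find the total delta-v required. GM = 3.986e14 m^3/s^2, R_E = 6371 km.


r1 = 7868.2480 km = 7.868248e+06 m
r2 = 33513.4830 km = 3.3513483e+07 m
dv1 = sqrt(mu/r1)*(sqrt(2*r2/(r1+r2)) - 1) = 1940.8353 m/s
dv2 = sqrt(mu/r2)*(1 - sqrt(2*r1/(r1+r2))) = 1322.0160 m/s
total dv = |dv1| + |dv2| = 1940.8353 + 1322.0160 = 3262.8513 m/s = 3.2629 km/s

3.2629 km/s


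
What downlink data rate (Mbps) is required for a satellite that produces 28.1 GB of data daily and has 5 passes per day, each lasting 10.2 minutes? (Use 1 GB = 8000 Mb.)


total contact time = 5 * 10.2 * 60 = 3060.0000 s
data = 28.1 GB = 224800.0000 Mb
rate = 224800.0000 / 3060.0000 = 73.4641 Mbps

73.4641 Mbps


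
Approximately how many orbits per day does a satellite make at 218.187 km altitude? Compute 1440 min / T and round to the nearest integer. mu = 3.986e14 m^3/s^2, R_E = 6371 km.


r = 6.589187e+06 m
T = 2*pi*sqrt(r^3/mu) = 5323.0307 s = 88.7172 min
revs/day = 1440 / 88.7172 = 16.2314
Rounded: 16 revolutions per day

16 revolutions per day


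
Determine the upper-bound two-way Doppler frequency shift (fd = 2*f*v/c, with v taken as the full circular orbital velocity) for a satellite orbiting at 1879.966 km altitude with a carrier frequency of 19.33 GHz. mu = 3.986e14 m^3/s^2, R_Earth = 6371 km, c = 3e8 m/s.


r = 8.250966e+06 m
v = sqrt(mu/r) = 6950.5032 m/s (worst-case radial velocity)
f = 19.33 GHz = 1.933e+10 Hz
fd = 2*f*v/c = 2*1.933e+10*6950.5032/3.0e+08
fd = 895688.1807 Hz

895688.1807 Hz


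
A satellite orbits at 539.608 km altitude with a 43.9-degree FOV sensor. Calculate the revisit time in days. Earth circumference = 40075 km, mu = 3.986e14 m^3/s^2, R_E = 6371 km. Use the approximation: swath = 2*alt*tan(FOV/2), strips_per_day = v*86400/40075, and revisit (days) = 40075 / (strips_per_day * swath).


swath = 2*539.608*tan(0.3830998) = 434.9364 km
v = sqrt(mu/r) = 7594.6982 m/s = 7.5947 km/s
strips/day = v*86400/40075 = 7.5947*86400/40075 = 16.3738
coverage/day = strips * swath = 16.3738 * 434.9364 = 7121.5825 km
revisit = 40075 / 7121.5825 = 5.6273 days

5.6273 days


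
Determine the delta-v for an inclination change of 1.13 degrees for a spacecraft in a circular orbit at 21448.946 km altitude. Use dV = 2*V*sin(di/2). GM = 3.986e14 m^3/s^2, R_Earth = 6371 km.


r = 27819.9460 km = 2.7819946e+07 m
V = sqrt(mu/r) = 3785.2146 m/s
di = 1.13 deg = 0.01972222 rad
dV = 2*V*sin(di/2) = 2*3785.2146*sin(0.00986111)
dV = 74.6516 m/s = 0.07465163 km/s

0.0747 km/s


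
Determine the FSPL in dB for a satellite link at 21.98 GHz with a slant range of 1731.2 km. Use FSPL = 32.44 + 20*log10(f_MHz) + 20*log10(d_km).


f = 21.98 GHz = 21980.0000 MHz
d = 1731.2 km
FSPL = 32.44 + 20*log10(21980.0000) + 20*log10(1731.2)
FSPL = 32.44 + 86.8406 + 64.7669
FSPL = 184.0475 dB

184.0475 dB


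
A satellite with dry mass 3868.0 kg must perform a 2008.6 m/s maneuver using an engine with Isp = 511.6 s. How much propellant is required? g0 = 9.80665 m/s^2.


ve = Isp * g0 = 511.6 * 9.80665 = 5017.082140 m/s
mass ratio = exp(dv/ve) = exp(2008.6/5017.082140) = 1.49235025
m_prop = m_dry * (mr - 1) = 3868.0 * (1.49235025 - 1)
m_prop = 1904.4108 kg

1904.4108 kg


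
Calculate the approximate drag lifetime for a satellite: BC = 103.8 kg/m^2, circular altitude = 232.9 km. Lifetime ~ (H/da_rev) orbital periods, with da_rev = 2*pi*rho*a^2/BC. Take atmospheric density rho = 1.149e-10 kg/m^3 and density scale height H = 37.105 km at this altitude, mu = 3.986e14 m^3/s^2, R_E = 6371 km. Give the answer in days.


a = R_E + alt = 6603.9000 km = 6.6039e+06 m
da_rev = 2*pi*rho*a^2/BC = 2*pi*1.149e-10*(6.6039e+06)^2/103.8 = 303.321727 m per revolution
N = H/da_rev = 37105.0000 m / 303.321727 m = 122.3289 revolutions
P = 2*pi*sqrt(a^3/mu) = 5340.8693 s
lifetime = N*P = 122.3289 * 5340.8693 = 653342.4389 s = 7.5618 days

7.5618 days


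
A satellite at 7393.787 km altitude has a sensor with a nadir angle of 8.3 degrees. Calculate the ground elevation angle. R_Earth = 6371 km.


r = R_E + alt = 13764.7870 km
Law of sines in the satellite / Earth-center / ground-point triangle:
  sin(nadir)/R_E = sin(90 + el)/r  =>  cos(el) = (r/R_E)*sin(nadir)
cos(el) = (13764.7870 / 6371.0000) * sin(8.3 deg) = 0.311887
el = arccos(0.311887) = 71.8270 deg
(Earth-central angle = 90 - nadir - el = 9.8730 deg)

71.8270 degrees


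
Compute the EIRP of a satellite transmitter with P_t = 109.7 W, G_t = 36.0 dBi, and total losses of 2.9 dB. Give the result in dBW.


Pt = 109.7 W = 20.4021 dBW
EIRP = Pt_dBW + Gt - losses = 20.4021 + 36.0 - 2.9 = 53.5021 dBW

53.5021 dBW


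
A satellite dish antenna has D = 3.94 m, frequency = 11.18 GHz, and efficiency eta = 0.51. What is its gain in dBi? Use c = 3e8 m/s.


lambda = c/f = 3e8 / 1.118e+10 = 0.02683363 m
G = eta*(pi*D/lambda)^2 = 0.51*(pi*3.94/0.02683363)^2
G = 108518.4202 (linear)
G = 10*log10(108518.4202) = 50.3550 dBi

50.3550 dBi


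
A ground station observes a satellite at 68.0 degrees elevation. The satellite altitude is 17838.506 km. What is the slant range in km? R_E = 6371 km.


h = 17838.506 km, el = 68.0 deg
d = -R_E*sin(el) + sqrt((R_E*sin(el))^2 + 2*R_E*h + h^2)
d = -6371.0000*sin(1.1868) + sqrt((6371.0000*0.9271839)^2 + 2*6371.0000*17838.506 + 17838.506^2)
d = 18184.4918 km

18184.4918 km


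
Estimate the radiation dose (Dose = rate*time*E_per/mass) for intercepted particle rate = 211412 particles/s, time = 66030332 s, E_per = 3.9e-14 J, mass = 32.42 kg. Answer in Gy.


Total energy deposited = rate * time * E_per
  = 211412 * 66030332 * 3.9e-14 = 0.5444246 J
Dose = E_total / mass = 0.5444246 / 32.42
Dose = 0.01679286 Gy

0.0168 Gy


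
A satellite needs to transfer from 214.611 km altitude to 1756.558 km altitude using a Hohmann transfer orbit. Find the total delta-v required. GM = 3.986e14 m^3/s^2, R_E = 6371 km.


r1 = 6585.6110 km = 6.585611e+06 m
r2 = 8127.5580 km = 8.127558e+06 m
dv1 = sqrt(mu/r1)*(sqrt(2*r2/(r1+r2)) - 1) = 397.5100 m/s
dv2 = sqrt(mu/r2)*(1 - sqrt(2*r1/(r1+r2))) = 377.1165 m/s
total dv = |dv1| + |dv2| = 397.5100 + 377.1165 = 774.6265 m/s = 0.7746265 km/s

0.7746 km/s


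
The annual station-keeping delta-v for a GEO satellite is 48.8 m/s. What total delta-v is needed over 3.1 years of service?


dV = rate * years = 48.8 * 3.1
dV = 151.2800 m/s

151.2800 m/s


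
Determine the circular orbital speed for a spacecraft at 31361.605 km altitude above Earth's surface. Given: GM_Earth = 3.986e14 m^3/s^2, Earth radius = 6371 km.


r = R_E + alt = 6371.0 + 31361.605 = 37732.6050 km = 3.7732605e+07 m
v = sqrt(mu/r) = sqrt(3.986e14 / 3.7732605e+07) = 3250.2012 m/s = 3.2502 km/s

3.2502 km/s


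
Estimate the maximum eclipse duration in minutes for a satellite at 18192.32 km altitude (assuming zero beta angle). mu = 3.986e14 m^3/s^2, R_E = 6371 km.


r = 24563.3200 km
T = 638.5436 min
Eclipse fraction = arcsin(R_E/r)/pi = arcsin(6371.0000/24563.3200)/pi
= arcsin(0.2593705)/pi = 0.08351507
Eclipse duration = 0.08351507 * 638.5436 = 53.3280 min

53.3280 minutes


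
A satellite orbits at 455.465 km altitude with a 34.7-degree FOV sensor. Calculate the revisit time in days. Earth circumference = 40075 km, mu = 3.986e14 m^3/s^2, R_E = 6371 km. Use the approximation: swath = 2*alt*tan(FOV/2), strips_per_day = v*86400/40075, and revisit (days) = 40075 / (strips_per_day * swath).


swath = 2*455.465*tan(0.3028146) = 284.5954 km
v = sqrt(mu/r) = 7641.3609 m/s = 7.6414 km/s
strips/day = v*86400/40075 = 7.6414*86400/40075 = 16.4745
coverage/day = strips * swath = 16.4745 * 284.5954 = 4688.5525 km
revisit = 40075 / 4688.5525 = 8.5474 days

8.5474 days


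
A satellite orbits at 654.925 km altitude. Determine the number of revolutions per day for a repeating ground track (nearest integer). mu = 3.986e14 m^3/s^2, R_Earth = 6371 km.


r = 7.025925e+06 m
T = 2*pi*sqrt(r^3/mu) = 5860.9293 s = 97.6822 min
revs/day = 1440 / 97.6822 = 14.7417
Rounded: 15 revolutions per day

15 revolutions per day


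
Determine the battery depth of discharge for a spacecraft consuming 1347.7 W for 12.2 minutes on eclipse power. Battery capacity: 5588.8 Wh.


E_used = P * t / 60 = 1347.7 * 12.2 / 60 = 274.0323 Wh
DOD = E_used / E_total * 100 = 274.0323 / 5588.8 * 100
DOD = 4.9032 %

4.9032 %


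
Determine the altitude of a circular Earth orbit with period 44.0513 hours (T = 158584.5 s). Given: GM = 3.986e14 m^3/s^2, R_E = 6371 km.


T = 158584.5 s
r = (mu*T^2/(4*pi^2))^(1/3) = (3.986e14 * 158584.5^2 / (4*pi^2))^(1/3)
r = 6.3323709e+07 m = 63323.7089 km
alt = r - R_E = 63323.7089 - 6371 = 56952.7089 km

56952.7089 km


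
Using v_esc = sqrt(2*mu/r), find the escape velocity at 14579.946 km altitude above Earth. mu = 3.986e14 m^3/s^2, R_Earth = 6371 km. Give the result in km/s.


r = 6371.0 + 14579.946 = 20950.9460 km = 2.0950946e+07 m
v_esc = sqrt(2*mu/r) = sqrt(2*3.986e14 / 2.0950946e+07)
v_esc = 6168.5321 m/s = 6.1685 km/s

6.1685 km/s


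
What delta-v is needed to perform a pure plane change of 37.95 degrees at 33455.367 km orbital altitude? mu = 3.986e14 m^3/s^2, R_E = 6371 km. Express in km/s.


r = 39826.3670 km = 3.9826367e+07 m
V = sqrt(mu/r) = 3163.6126 m/s
di = 37.95 deg = 0.6623525 rad
dV = 2*V*sin(di/2) = 2*3163.6126*sin(0.3311762)
dV = 2057.3325 m/s = 2.0573 km/s

2.0573 km/s


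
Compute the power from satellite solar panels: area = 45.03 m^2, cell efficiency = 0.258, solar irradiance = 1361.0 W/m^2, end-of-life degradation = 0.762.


P = area * eta * S * degradation
P = 45.03 * 0.258 * 1361.0 * 0.762
P = 12048.5490 W

12048.5490 W


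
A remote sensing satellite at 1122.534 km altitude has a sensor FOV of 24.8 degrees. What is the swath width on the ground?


FOV = 24.8 deg = 0.4328417 rad
swath = 2 * alt * tan(FOV/2) = 2 * 1122.534 * tan(0.2164208)
swath = 2 * 1122.534 * 0.2198643
swath = 493.6102 km

493.6102 km


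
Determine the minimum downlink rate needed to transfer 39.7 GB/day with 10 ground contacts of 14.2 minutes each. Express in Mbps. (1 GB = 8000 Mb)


total contact time = 10 * 14.2 * 60 = 8520.0000 s
data = 39.7 GB = 317600.0000 Mb
rate = 317600.0000 / 8520.0000 = 37.2770 Mbps

37.2770 Mbps


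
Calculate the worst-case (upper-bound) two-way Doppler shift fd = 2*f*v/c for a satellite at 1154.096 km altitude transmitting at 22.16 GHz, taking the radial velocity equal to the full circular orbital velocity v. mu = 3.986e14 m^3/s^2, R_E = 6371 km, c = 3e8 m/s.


r = 7.525096e+06 m
v = sqrt(mu/r) = 7278.0096 m/s (worst-case radial velocity)
f = 22.16 GHz = 2.216e+10 Hz
fd = 2*f*v/c = 2*2.216e+10*7278.0096/3.0e+08
fd = 1.0752046e+06 Hz

1.0752e+06 Hz


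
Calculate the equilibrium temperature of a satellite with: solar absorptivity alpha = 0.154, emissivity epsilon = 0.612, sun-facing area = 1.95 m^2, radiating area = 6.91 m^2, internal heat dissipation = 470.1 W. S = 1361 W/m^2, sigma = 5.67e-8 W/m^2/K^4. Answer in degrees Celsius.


Numerator = alpha*S*A_sun + Q_int = 0.154*1361*1.95 + 470.1 = 878.8083 W
Denominator = eps*sigma*A_rad = 0.612*5.67e-8*6.91 = 2.3977976e-07 W/K^4
T^4 = 3.6650645e+09 K^4
T = 246.0483 K = -27.1017 C

-27.1017 degrees Celsius


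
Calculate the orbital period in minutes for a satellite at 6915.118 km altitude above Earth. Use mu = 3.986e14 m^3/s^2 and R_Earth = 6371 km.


r = 13286.1180 km = 1.3286118e+07 m
T = 2*pi*sqrt(r^3/mu) = 2*pi*sqrt(2.3452779e+21 / 3.986e14)
T = 15240.8216 s = 254.0137 min

254.0137 minutes


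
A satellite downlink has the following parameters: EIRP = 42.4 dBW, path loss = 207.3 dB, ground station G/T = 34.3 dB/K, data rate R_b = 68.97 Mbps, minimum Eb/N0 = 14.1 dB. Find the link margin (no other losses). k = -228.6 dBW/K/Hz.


C/N0 = EIRP - FSPL + G/T - k = 42.4 - 207.3 + 34.3 - (-228.6)
C/N0 = 98.0000 dB-Hz
R_b = 68.97 Mbps = 6.897e+07 bps -> 10*log10(R_b) = 78.3866 dB-Hz
Eb/N0 = C/N0 - 10*log10(R_b) = 98.0000 - 78.3866 = 19.6134 dB
Margin = Eb/N0 - Eb/N0_req = 19.6134 - 14.1 = 5.5134 dB (link closes)

5.5134 dB


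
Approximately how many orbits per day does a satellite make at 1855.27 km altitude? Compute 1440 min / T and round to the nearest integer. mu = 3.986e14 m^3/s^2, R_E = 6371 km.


r = 8.22627e+06 m
T = 2*pi*sqrt(r^3/mu) = 7425.3283 s = 123.7555 min
revs/day = 1440 / 123.7555 = 11.6358
Rounded: 12 revolutions per day

12 revolutions per day


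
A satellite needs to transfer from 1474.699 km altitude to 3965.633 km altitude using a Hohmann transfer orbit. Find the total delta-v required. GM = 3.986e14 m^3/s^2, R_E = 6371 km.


r1 = 7845.6990 km = 7.845699e+06 m
r2 = 10336.6330 km = 1.0336633e+07 m
dv1 = sqrt(mu/r1)*(sqrt(2*r2/(r1+r2)) - 1) = 472.5763 m/s
dv2 = sqrt(mu/r2)*(1 - sqrt(2*r1/(r1+r2))) = 441.0260 m/s
total dv = |dv1| + |dv2| = 472.5763 + 441.0260 = 913.6022 m/s = 0.9136022 km/s

0.9136 km/s


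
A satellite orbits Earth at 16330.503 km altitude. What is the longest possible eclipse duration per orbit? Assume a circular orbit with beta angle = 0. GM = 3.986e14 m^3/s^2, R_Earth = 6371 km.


r = 22701.5030 km
T = 567.3380 min
Eclipse fraction = arcsin(R_E/r)/pi = arcsin(6371.0000/22701.5030)/pi
= arcsin(0.2806422)/pi = 0.09054743
Eclipse duration = 0.09054743 * 567.3380 = 51.3710 min

51.3710 minutes


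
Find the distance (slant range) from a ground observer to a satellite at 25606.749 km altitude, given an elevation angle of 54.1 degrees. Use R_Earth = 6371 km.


h = 25606.749 km, el = 54.1 deg
d = -R_E*sin(el) + sqrt((R_E*sin(el))^2 + 2*R_E*h + h^2)
d = -6371.0000*sin(0.9442231) + sqrt((6371.0000*0.8100416)^2 + 2*6371.0000*25606.749 + 25606.749^2)
d = 26598.0092 km

26598.0092 km


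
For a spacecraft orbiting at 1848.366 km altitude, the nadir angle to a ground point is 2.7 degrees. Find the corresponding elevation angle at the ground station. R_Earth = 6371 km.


r = R_E + alt = 8219.3660 km
Law of sines in the satellite / Earth-center / ground-point triangle:
  sin(nadir)/R_E = sin(90 + el)/r  =>  cos(el) = (r/R_E)*sin(nadir)
cos(el) = (8219.3660 / 6371.0000) * sin(2.7 deg) = 0.06077306
el = arccos(0.06077306) = 86.5158 deg
(Earth-central angle = 90 - nadir - el = 0.7841868 deg)

86.5158 degrees


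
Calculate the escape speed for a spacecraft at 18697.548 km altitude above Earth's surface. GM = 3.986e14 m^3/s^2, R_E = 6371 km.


r = 6371.0 + 18697.548 = 25068.5480 km = 2.5068548e+07 m
v_esc = sqrt(2*mu/r) = sqrt(2*3.986e14 / 2.5068548e+07)
v_esc = 5639.2202 m/s = 5.6392 km/s

5.6392 km/s


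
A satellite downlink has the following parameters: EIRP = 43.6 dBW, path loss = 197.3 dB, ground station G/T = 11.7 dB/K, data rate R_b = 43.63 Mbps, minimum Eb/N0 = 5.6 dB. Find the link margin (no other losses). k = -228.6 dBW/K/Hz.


C/N0 = EIRP - FSPL + G/T - k = 43.6 - 197.3 + 11.7 - (-228.6)
C/N0 = 86.6000 dB-Hz
R_b = 43.63 Mbps = 4.363e+07 bps -> 10*log10(R_b) = 76.3979 dB-Hz
Eb/N0 = C/N0 - 10*log10(R_b) = 86.6000 - 76.3979 = 10.2021 dB
Margin = Eb/N0 - Eb/N0_req = 10.2021 - 5.6 = 4.6021 dB (link closes)

4.6021 dB


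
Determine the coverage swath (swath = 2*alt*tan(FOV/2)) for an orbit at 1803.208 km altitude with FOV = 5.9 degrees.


FOV = 5.9 deg = 0.1029744 rad
swath = 2 * alt * tan(FOV/2) = 2 * 1803.208 * tan(0.05148721)
swath = 2 * 1803.208 * 0.05153276
swath = 185.8486 km

185.8486 km


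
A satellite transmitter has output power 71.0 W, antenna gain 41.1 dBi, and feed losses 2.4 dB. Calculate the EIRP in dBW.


Pt = 71.0 W = 18.5126 dBW
EIRP = Pt_dBW + Gt - losses = 18.5126 + 41.1 - 2.4 = 57.2126 dBW

57.2126 dBW


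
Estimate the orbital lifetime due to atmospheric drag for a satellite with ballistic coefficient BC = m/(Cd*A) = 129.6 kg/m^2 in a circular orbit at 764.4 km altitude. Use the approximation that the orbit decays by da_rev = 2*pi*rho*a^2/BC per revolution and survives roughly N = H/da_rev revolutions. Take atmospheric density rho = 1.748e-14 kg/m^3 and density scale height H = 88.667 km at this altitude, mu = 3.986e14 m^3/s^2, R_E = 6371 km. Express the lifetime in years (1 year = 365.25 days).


a = R_E + alt = 7135.4000 km = 7.1354e+06 m
da_rev = 2*pi*rho*a^2/BC = 2*pi*1.748e-14*(7.1354e+06)^2/129.6 = 0.0431472323 m per revolution
N = H/da_rev = 88667.0000 m / 0.0431472323 m = 2.054987e+06 revolutions
P = 2*pi*sqrt(a^3/mu) = 5998.4454 s
lifetime = N*P = 2.054987e+06 * 5998.4454 = 1.2326727e+10 s = 142670.4517 days
years = 142670.4517 / 365.25 = 390.6104 years

390.6104 years


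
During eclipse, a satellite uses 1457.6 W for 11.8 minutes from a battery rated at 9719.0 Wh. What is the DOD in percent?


E_used = P * t / 60 = 1457.6 * 11.8 / 60 = 286.6613 Wh
DOD = E_used / E_total * 100 = 286.6613 / 9719.0 * 100
DOD = 2.9495 %

2.9495 %


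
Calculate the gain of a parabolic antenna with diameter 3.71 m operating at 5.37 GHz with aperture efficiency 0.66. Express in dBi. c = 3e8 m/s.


lambda = c/f = 3e8 / 5.37e+09 = 0.05586592 m
G = eta*(pi*D/lambda)^2 = 0.66*(pi*3.71/0.05586592)^2
G = 28727.4821 (linear)
G = 10*log10(28727.4821) = 44.5830 dBi

44.5830 dBi


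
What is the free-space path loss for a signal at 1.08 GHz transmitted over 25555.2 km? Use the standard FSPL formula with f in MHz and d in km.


f = 1.08 GHz = 1080.0000 MHz
d = 25555.2 km
FSPL = 32.44 + 20*log10(1080.0000) + 20*log10(25555.2)
FSPL = 32.44 + 60.6685 + 88.1496
FSPL = 181.2581 dB

181.2581 dB


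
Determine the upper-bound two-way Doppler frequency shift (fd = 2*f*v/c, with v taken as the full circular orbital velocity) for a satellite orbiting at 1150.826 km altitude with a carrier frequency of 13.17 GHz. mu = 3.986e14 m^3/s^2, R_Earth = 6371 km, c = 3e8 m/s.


r = 7.521826e+06 m
v = sqrt(mu/r) = 7279.5914 m/s (worst-case radial velocity)
f = 13.17 GHz = 1.317e+10 Hz
fd = 2*f*v/c = 2*1.317e+10*7279.5914/3.0e+08
fd = 639148.1286 Hz

639148.1286 Hz


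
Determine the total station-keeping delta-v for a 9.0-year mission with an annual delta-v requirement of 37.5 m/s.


dV = rate * years = 37.5 * 9.0
dV = 337.5000 m/s

337.5000 m/s


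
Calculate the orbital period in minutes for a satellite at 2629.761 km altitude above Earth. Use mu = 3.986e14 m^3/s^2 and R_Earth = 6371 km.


r = 9000.7610 km = 9.000761e+06 m
T = 2*pi*sqrt(r^3/mu) = 2*pi*sqrt(7.2918494e+20 / 3.986e14)
T = 8498.2610 s = 141.6377 min

141.6377 minutes


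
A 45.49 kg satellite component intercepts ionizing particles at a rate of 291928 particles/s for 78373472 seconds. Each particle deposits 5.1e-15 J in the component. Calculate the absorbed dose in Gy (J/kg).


Total energy deposited = rate * time * E_per
  = 291928 * 78373472 * 5.1e-15 = 0.116685 J
Dose = E_total / mass = 0.116685 / 45.49
Dose = 0.002565069 Gy

0.0026 Gy


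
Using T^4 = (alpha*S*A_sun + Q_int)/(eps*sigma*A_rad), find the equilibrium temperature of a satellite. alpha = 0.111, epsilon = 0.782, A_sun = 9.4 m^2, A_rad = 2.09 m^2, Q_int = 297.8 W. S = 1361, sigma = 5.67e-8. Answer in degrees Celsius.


Numerator = alpha*S*A_sun + Q_int = 0.111*1361*9.4 + 297.8 = 1717.8674 W
Denominator = eps*sigma*A_rad = 0.782*5.67e-8*2.09 = 9.2669346e-08 W/K^4
T^4 = 1.8537601e+10 K^4
T = 368.9890 K = 95.8390 C

95.8390 degrees Celsius


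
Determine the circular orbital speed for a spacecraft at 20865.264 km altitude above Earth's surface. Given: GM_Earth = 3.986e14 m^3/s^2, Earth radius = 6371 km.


r = R_E + alt = 6371.0 + 20865.264 = 27236.2640 km = 2.7236264e+07 m
v = sqrt(mu/r) = sqrt(3.986e14 / 2.7236264e+07) = 3825.5588 m/s = 3.8256 km/s

3.8256 km/s


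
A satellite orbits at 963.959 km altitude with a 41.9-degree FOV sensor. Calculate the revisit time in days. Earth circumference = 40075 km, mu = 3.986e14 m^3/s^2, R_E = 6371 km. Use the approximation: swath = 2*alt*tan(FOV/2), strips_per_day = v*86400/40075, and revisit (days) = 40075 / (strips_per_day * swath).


swath = 2*963.959*tan(0.3656465) = 738.1287 km
v = sqrt(mu/r) = 7371.7365 m/s = 7.3717 km/s
strips/day = v*86400/40075 = 7.3717*86400/40075 = 15.8932
coverage/day = strips * swath = 15.8932 * 738.1287 = 11731.1909 km
revisit = 40075 / 11731.1909 = 3.4161 days

3.4161 days


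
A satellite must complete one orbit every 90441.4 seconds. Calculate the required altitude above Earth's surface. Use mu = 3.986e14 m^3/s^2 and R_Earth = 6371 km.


T = 90441.4 s
r = (mu*T^2/(4*pi^2))^(1/3) = (3.986e14 * 90441.4^2 / (4*pi^2))^(1/3)
r = 4.354825e+07 m = 43548.2496 km
alt = r - R_E = 43548.2496 - 6371 = 37177.2496 km

37177.2496 km


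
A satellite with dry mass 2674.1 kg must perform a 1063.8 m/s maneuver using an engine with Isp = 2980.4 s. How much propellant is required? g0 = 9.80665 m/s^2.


ve = Isp * g0 = 2980.4 * 9.80665 = 29227.739660 m/s
mass ratio = exp(dv/ve) = exp(1063.8/29227.739660) = 1.03706741
m_prop = m_dry * (mr - 1) = 2674.1 * (1.03706741 - 1)
m_prop = 99.1220 kg

99.1220 kg


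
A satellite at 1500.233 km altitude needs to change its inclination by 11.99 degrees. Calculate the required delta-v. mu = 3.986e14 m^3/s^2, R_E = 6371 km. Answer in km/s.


r = 7871.2330 km = 7.871233e+06 m
V = sqrt(mu/r) = 7116.1855 m/s
di = 11.99 deg = 0.209265 rad
dV = 2*V*sin(di/2) = 2*7116.1855*sin(0.1046325)
dV = 1486.4527 m/s = 1.4865 km/s

1.4865 km/s


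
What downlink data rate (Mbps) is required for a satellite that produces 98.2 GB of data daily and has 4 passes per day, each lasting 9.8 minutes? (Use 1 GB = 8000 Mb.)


total contact time = 4 * 9.8 * 60 = 2352.0000 s
data = 98.2 GB = 785600.0000 Mb
rate = 785600.0000 / 2352.0000 = 334.0136 Mbps

334.0136 Mbps


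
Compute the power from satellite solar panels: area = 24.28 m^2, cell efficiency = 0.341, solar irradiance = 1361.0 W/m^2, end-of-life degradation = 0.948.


P = area * eta * S * degradation
P = 24.28 * 0.341 * 1361.0 * 0.948
P = 10682.4169 W

10682.4169 W


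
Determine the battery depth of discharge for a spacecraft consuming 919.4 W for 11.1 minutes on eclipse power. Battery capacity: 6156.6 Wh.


E_used = P * t / 60 = 919.4 * 11.1 / 60 = 170.0890 Wh
DOD = E_used / E_total * 100 = 170.0890 / 6156.6 * 100
DOD = 2.7627 %

2.7627 %


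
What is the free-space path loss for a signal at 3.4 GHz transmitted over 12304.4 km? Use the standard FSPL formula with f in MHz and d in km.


f = 3.4 GHz = 3400.0000 MHz
d = 12304.4 km
FSPL = 32.44 + 20*log10(3400.0000) + 20*log10(12304.4)
FSPL = 32.44 + 70.6296 + 81.8012
FSPL = 184.8708 dB

184.8708 dB


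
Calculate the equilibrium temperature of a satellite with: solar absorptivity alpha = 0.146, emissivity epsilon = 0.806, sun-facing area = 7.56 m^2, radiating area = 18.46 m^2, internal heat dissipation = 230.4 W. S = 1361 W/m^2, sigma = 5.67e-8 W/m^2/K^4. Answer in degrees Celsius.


Numerator = alpha*S*A_sun + Q_int = 0.146*1361*7.56 + 230.4 = 1732.6174 W
Denominator = eps*sigma*A_rad = 0.806*5.67e-8*18.46 = 8.4362569e-07 W/K^4
T^4 = 2.053775e+09 K^4
T = 212.8816 K = -60.2684 C

-60.2684 degrees Celsius


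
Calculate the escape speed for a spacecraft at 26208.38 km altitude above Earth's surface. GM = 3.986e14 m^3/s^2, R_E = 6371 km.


r = 6371.0 + 26208.38 = 32579.3800 km = 3.257938e+07 m
v_esc = sqrt(2*mu/r) = sqrt(2*3.986e14 / 3.257938e+07)
v_esc = 4946.6620 m/s = 4.9467 km/s

4.9467 km/s


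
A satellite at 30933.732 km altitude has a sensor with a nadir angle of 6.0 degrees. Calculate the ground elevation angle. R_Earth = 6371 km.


r = R_E + alt = 37304.7320 km
Law of sines in the satellite / Earth-center / ground-point triangle:
  sin(nadir)/R_E = sin(90 + el)/r  =>  cos(el) = (r/R_E)*sin(nadir)
cos(el) = (37304.7320 / 6371.0000) * sin(6.0 deg) = 0.6120556
el = arccos(0.6120556) = 52.2617 deg
(Earth-central angle = 90 - nadir - el = 31.7383 deg)

52.2617 degrees


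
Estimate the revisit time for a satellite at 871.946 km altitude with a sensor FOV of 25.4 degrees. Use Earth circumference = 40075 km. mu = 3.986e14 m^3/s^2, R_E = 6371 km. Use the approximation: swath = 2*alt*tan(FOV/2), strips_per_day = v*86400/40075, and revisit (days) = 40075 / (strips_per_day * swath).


swath = 2*871.946*tan(0.2216568) = 393.0030 km
v = sqrt(mu/r) = 7418.4133 m/s = 7.4184 km/s
strips/day = v*86400/40075 = 7.4184*86400/40075 = 15.9938
coverage/day = strips * swath = 15.9938 * 393.0030 = 6285.6058 km
revisit = 40075 / 6285.6058 = 6.3757 days

6.3757 days


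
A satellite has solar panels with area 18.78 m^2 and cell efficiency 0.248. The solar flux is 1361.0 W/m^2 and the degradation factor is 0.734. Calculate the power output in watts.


P = area * eta * S * degradation
P = 18.78 * 0.248 * 1361.0 * 0.734
P = 4652.6615 W

4652.6615 W


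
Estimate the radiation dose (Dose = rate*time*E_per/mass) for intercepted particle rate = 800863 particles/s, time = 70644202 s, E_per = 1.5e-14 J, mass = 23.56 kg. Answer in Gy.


Total energy deposited = rate * time * E_per
  = 800863 * 70644202 * 1.5e-14 = 0.8486449 J
Dose = E_total / mass = 0.8486449 / 23.56
Dose = 0.03602058 Gy

0.0360 Gy


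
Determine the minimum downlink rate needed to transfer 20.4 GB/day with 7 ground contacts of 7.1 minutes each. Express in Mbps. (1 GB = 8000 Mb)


total contact time = 7 * 7.1 * 60 = 2982.0000 s
data = 20.4 GB = 163200.0000 Mb
rate = 163200.0000 / 2982.0000 = 54.7284 Mbps

54.7284 Mbps


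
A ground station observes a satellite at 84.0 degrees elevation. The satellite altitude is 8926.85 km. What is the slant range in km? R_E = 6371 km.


h = 8926.85 km, el = 84.0 deg
d = -R_E*sin(el) + sqrt((R_E*sin(el))^2 + 2*R_E*h + h^2)
d = -6371.0000*sin(1.4661) + sqrt((6371.0000*0.9945219)^2 + 2*6371.0000*8926.85 + 8926.85^2)
d = 8947.2489 km

8947.2489 km


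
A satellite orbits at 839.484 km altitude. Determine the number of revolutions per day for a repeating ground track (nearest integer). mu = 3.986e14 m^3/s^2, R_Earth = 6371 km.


r = 7.210484e+06 m
T = 2*pi*sqrt(r^3/mu) = 6093.3742 s = 101.5562 min
revs/day = 1440 / 101.5562 = 14.1793
Rounded: 14 revolutions per day

14 revolutions per day


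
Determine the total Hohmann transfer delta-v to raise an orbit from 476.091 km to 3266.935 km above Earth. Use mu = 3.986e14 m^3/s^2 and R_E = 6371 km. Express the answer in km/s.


r1 = 6847.0910 km = 6.847091e+06 m
r2 = 9637.9350 km = 9.637935e+06 m
dv1 = sqrt(mu/r1)*(sqrt(2*r2/(r1+r2)) - 1) = 620.6097 m/s
dv2 = sqrt(mu/r2)*(1 - sqrt(2*r1/(r1+r2))) = 569.5924 m/s
total dv = |dv1| + |dv2| = 620.6097 + 569.5924 = 1190.2021 m/s = 1.1902 km/s

1.1902 km/s


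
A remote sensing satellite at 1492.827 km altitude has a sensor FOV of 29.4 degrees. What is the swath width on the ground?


FOV = 29.4 deg = 0.5131268 rad
swath = 2 * alt * tan(FOV/2) = 2 * 1492.827 * tan(0.2565634)
swath = 2 * 1492.827 * 0.2623451
swath = 783.2717 km

783.2717 km


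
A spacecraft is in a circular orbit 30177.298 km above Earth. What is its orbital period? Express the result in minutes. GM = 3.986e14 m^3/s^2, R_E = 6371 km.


r = 36548.2980 km = 3.6548298e+07 m
T = 2*pi*sqrt(r^3/mu) = 2*pi*sqrt(4.8820416e+22 / 3.986e14)
T = 69536.3607 s = 1158.9393 min

1158.9393 minutes


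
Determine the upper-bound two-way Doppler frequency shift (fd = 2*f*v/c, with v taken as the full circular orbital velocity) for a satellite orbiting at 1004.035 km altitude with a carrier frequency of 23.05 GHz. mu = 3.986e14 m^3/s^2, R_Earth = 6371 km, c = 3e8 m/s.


r = 7.375035e+06 m
v = sqrt(mu/r) = 7351.6802 m/s (worst-case radial velocity)
f = 23.05 GHz = 2.305e+10 Hz
fd = 2*f*v/c = 2*2.305e+10*7351.6802/3.0e+08
fd = 1.1297082e+06 Hz

1.1297e+06 Hz


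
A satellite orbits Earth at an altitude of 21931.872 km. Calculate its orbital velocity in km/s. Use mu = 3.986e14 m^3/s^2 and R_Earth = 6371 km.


r = R_E + alt = 6371.0 + 21931.872 = 28302.8720 km = 2.8302872e+07 m
v = sqrt(mu/r) = sqrt(3.986e14 / 2.8302872e+07) = 3752.7825 m/s = 3.7528 km/s

3.7528 km/s


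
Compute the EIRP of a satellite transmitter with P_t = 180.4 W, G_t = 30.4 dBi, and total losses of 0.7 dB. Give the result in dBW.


Pt = 180.4 W = 22.5624 dBW
EIRP = Pt_dBW + Gt - losses = 22.5624 + 30.4 - 0.7 = 52.2624 dBW

52.2624 dBW


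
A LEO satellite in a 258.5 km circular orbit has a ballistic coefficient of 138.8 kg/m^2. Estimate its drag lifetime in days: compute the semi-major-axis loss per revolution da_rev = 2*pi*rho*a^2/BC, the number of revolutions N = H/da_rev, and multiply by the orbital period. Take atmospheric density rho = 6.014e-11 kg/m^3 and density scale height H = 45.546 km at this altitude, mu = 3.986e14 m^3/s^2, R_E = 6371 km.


a = R_E + alt = 6629.5000 km = 6.6295e+06 m
da_rev = 2*pi*rho*a^2/BC = 2*pi*6.014e-11*(6.6295e+06)^2/138.8 = 119.650736 m per revolution
N = H/da_rev = 45546.0000 m / 119.650736 m = 380.6579 revolutions
P = 2*pi*sqrt(a^3/mu) = 5371.9552 s
lifetime = N*P = 380.6579 * 5371.9552 = 2.0448773e+06 s = 23.6676 days

23.6676 days


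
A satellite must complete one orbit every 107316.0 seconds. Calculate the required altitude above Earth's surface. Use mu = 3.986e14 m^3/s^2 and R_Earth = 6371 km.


T = 107316.0 s
r = (mu*T^2/(4*pi^2))^(1/3) = (3.986e14 * 107316.0^2 / (4*pi^2))^(1/3)
r = 4.8809254e+07 m = 48809.2541 km
alt = r - R_E = 48809.2541 - 6371 = 42438.2541 km

42438.2541 km


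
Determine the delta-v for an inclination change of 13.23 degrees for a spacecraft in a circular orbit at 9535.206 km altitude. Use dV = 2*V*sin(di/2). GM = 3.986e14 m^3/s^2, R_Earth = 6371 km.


r = 15906.2060 km = 1.5906206e+07 m
V = sqrt(mu/r) = 5005.9366 m/s
di = 13.23 deg = 0.2309071 rad
dV = 2*V*sin(di/2) = 2*5005.9366*sin(0.1154535)
dV = 1153.3399 m/s = 1.1533 km/s

1.1533 km/s


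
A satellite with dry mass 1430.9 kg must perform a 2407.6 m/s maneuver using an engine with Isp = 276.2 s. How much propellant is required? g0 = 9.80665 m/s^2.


ve = Isp * g0 = 276.2 * 9.80665 = 2708.596730 m/s
mass ratio = exp(dv/ve) = exp(2407.6/2708.596730) = 2.43238815
m_prop = m_dry * (mr - 1) = 1430.9 * (2.43238815 - 1)
m_prop = 2049.6042 kg

2049.6042 kg


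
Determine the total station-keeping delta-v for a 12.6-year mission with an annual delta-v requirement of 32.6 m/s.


dV = rate * years = 32.6 * 12.6
dV = 410.7600 m/s

410.7600 m/s


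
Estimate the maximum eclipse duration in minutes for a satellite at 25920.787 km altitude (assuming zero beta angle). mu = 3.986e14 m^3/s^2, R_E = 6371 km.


r = 32291.7870 km
T = 962.4941 min
Eclipse fraction = arcsin(R_E/r)/pi = arcsin(6371.0000/32291.7870)/pi
= arcsin(0.1972947)/pi = 0.0632156
Eclipse duration = 0.0632156 * 962.4941 = 60.8446 min

60.8446 minutes


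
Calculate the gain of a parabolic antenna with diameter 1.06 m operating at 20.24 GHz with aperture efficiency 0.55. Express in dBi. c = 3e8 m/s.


lambda = c/f = 3e8 / 2.024e+10 = 0.01482213 m
G = eta*(pi*D/lambda)^2 = 0.55*(pi*1.06/0.01482213)^2
G = 27762.1229 (linear)
G = 10*log10(27762.1229) = 44.4345 dBi

44.4345 dBi


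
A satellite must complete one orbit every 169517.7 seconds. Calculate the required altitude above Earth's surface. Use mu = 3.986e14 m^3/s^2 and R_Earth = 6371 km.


T = 169517.7 s
r = (mu*T^2/(4*pi^2))^(1/3) = (3.986e14 * 169517.7^2 / (4*pi^2))^(1/3)
r = 6.6201712e+07 m = 66201.7119 km
alt = r - R_E = 66201.7119 - 6371 = 59830.7119 km

59830.7119 km


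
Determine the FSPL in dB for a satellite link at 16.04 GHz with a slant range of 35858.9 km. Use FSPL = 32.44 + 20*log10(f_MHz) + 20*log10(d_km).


f = 16.04 GHz = 16040.0000 MHz
d = 35858.9 km
FSPL = 32.44 + 20*log10(16040.0000) + 20*log10(35858.9)
FSPL = 32.44 + 84.1041 + 91.0919
FSPL = 207.6360 dB

207.6360 dB


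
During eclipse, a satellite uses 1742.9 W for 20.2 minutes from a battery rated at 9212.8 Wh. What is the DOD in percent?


E_used = P * t / 60 = 1742.9 * 20.2 / 60 = 586.7763 Wh
DOD = E_used / E_total * 100 = 586.7763 / 9212.8 * 100
DOD = 6.3691 %

6.3691 %


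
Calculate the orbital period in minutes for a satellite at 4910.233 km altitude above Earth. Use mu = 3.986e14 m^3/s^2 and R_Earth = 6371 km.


r = 11281.2330 km = 1.1281233e+07 m
T = 2*pi*sqrt(r^3/mu) = 2*pi*sqrt(1.4357199e+21 / 3.986e14)
T = 11924.6619 s = 198.7444 min

198.7444 minutes


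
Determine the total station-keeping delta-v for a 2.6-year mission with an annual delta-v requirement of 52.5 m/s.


dV = rate * years = 52.5 * 2.6
dV = 136.5000 m/s

136.5000 m/s


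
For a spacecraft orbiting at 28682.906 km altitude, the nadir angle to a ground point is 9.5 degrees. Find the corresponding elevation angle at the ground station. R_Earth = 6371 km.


r = R_E + alt = 35053.9060 km
Law of sines in the satellite / Earth-center / ground-point triangle:
  sin(nadir)/R_E = sin(90 + el)/r  =>  cos(el) = (r/R_E)*sin(nadir)
cos(el) = (35053.9060 / 6371.0000) * sin(9.5 deg) = 0.9081091
el = arccos(0.9081091) = 24.7547 deg
(Earth-central angle = 90 - nadir - el = 55.7453 deg)

24.7547 degrees


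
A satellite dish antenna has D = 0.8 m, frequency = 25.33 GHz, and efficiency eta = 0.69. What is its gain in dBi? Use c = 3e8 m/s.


lambda = c/f = 3e8 / 2.533e+10 = 0.01184366 m
G = eta*(pi*D/lambda)^2 = 0.69*(pi*0.8/0.01184366)^2
G = 31071.1037 (linear)
G = 10*log10(31071.1037) = 44.9236 dBi

44.9236 dBi


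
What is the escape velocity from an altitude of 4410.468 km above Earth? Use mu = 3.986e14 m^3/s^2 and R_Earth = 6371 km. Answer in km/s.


r = 6371.0 + 4410.468 = 10781.4680 km = 1.0781468e+07 m
v_esc = sqrt(2*mu/r) = sqrt(2*3.986e14 / 1.0781468e+07)
v_esc = 8598.9356 m/s = 8.5989 km/s

8.5989 km/s


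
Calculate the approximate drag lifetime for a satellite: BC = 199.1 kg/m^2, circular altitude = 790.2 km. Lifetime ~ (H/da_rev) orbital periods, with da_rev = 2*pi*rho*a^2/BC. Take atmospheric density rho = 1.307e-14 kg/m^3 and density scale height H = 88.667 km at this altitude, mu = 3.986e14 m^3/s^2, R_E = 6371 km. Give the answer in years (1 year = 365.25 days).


a = R_E + alt = 7161.2000 km = 7.1612e+06 m
da_rev = 2*pi*rho*a^2/BC = 2*pi*1.307e-14*(7.1612e+06)^2/199.1 = 0.0211522126 m per revolution
N = H/da_rev = 88667.0000 m / 0.0211522126 m = 4.1918546e+06 revolutions
P = 2*pi*sqrt(a^3/mu) = 6031.0083 s
lifetime = N*P = 4.1918546e+06 * 6031.0083 = 2.528111e+10 s = 292605.4399 days
years = 292605.4399 / 365.25 = 801.1100 years

801.1100 years


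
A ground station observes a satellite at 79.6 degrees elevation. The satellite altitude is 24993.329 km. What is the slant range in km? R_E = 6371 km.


h = 24993.329 km, el = 79.6 deg
d = -R_E*sin(el) + sqrt((R_E*sin(el))^2 + 2*R_E*h + h^2)
d = -6371.0000*sin(1.3893) + sqrt((6371.0000*0.9835715)^2 + 2*6371.0000*24993.329 + 24993.329^2)
d = 25076.9020 km

25076.9020 km


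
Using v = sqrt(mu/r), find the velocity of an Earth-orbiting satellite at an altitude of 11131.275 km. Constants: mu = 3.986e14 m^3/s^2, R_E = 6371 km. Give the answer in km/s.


r = R_E + alt = 6371.0 + 11131.275 = 17502.2750 km = 1.7502275e+07 m
v = sqrt(mu/r) = sqrt(3.986e14 / 1.7502275e+07) = 4772.2303 m/s = 4.7722 km/s

4.7722 km/s
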